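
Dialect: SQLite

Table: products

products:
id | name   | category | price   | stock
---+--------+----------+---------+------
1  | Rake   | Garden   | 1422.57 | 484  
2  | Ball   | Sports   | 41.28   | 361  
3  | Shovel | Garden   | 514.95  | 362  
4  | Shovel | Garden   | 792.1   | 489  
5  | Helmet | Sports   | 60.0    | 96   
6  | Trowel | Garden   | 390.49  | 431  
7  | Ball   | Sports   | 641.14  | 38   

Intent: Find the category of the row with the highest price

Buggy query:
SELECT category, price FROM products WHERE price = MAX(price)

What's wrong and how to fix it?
Bug: MAX(price) is an aggregate and cannot be used directly in WHERE

Fix: Wrap MAX in a scalar subquery so WHERE compares against a single value

Corrected query:
SELECT category, price FROM products WHERE price = (SELECT MAX(price) FROM products)

Result:
category | price  
---------+--------
Garden   | 1422.57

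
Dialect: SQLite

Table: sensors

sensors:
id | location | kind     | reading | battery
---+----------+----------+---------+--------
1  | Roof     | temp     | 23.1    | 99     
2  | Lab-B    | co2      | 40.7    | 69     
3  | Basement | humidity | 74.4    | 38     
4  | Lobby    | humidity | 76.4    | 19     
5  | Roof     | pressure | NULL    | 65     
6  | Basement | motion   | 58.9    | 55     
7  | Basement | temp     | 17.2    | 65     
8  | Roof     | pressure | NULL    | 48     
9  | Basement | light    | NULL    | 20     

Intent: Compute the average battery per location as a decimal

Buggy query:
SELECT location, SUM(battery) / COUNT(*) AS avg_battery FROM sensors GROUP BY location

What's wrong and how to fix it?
Bug: SUM(battery) and COUNT(*) are both integers; the division truncates the fractional part

Fix: Multiply by 1.0 (or CAST to REAL) to force floating-point division

Corrected query:
SELECT location, SUM(battery) * 1.0 / COUNT(*) AS avg_battery FROM sensors GROUP BY location

Result:
location | avg_battery
---------+------------
Basement | 44.5       
Lab-B    | 69         
Lobby    | 19         
Roof     | 70.666667  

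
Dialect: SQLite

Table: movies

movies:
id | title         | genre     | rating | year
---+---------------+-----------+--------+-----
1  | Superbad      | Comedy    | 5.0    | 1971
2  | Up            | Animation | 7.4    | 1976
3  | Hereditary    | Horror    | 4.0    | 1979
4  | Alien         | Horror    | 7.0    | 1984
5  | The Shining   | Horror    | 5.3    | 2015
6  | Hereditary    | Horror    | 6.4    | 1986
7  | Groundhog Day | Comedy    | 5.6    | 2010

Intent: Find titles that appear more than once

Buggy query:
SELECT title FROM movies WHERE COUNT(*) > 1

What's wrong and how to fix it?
Bug: WHERE can't reference COUNT(*); aggregates are computed after WHERE

Fix: Group first, then use HAVING for the count condition

Corrected query:
SELECT title FROM movies GROUP BY title HAVING COUNT(*) > 1

Result:
title     
----------
Hereditary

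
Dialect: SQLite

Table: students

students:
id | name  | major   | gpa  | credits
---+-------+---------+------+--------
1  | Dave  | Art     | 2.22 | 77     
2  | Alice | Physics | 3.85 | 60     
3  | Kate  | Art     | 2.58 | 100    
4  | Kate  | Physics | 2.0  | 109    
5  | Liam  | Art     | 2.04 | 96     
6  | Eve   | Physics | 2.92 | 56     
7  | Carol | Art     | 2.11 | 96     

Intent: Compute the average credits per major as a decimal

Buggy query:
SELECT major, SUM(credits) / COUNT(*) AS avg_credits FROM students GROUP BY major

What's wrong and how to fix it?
Bug: SUM(credits) and COUNT(*) are both integers; the division truncates the fractional part

Fix: Multiply by 1.0 (or CAST to REAL) to force floating-point division

Corrected query:
SELECT major, SUM(credits) * 1.0 / COUNT(*) AS avg_credits FROM students GROUP BY major

Result:
major   | avg_credits
--------+------------
Art     | 92.25      
Physics | 75         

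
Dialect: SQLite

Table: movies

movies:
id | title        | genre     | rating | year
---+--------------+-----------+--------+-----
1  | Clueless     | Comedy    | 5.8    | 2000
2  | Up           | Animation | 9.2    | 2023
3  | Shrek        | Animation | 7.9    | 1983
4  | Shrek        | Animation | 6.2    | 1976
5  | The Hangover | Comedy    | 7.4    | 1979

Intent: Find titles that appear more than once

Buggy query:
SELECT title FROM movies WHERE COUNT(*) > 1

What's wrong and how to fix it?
Bug: WHERE can't reference COUNT(*); aggregates are computed after WHERE

Fix: GROUP BY title, then filter groups with HAVING COUNT(*) > 1

Corrected query:
SELECT title FROM movies GROUP BY title HAVING COUNT(*) > 1

Result:
title
-----
Shrek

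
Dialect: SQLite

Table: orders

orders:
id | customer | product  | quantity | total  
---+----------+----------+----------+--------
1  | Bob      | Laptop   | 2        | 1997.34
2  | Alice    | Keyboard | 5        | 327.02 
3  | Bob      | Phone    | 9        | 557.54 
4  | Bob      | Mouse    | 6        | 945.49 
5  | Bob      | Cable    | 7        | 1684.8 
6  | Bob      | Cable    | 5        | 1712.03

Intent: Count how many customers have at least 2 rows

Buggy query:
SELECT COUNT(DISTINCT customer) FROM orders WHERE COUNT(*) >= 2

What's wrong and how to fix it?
Bug: COUNT(*) cannot appear in WHERE; the per-group count doesn't exist yet

Fix: Group first with HAVING COUNT(*) >= 2, then COUNT the resulting groups

Corrected query:
SELECT COUNT(*) FROM (SELECT customer FROM orders GROUP BY customer HAVING COUNT(*) >= 2)

Result:
COUNT(*)
--------
1       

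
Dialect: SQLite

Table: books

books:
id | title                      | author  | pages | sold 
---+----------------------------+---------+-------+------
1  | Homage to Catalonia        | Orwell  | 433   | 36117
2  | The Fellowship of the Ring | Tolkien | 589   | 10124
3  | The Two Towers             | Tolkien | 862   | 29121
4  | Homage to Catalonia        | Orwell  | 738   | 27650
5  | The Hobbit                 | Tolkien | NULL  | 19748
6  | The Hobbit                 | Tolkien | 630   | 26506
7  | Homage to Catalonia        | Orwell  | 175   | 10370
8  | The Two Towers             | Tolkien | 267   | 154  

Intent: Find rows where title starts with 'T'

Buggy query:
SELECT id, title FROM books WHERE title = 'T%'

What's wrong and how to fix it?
Bug: '=' compares the literal string including the % character; pattern matching needs LIKE

Fix: Use LIKE for wildcard pattern matching

Corrected query:
SELECT id, title FROM books WHERE title LIKE 'T%'

Result:
id | title                     
---+---------------------------
2  | The Fellowship of the Ring
3  | The Two Towers            
5  | The Hobbit                
6  | The Hobbit                
8  | The Two Towers            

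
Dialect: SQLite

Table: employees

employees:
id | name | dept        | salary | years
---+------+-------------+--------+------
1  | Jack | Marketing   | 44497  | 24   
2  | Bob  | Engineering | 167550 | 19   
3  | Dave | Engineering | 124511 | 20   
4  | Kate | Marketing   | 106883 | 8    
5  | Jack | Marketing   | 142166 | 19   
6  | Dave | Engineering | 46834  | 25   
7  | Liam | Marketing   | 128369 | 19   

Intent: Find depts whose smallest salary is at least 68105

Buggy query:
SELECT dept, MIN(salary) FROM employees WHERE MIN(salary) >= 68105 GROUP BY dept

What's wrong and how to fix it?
Bug: Aggregates like MIN are computed per group after WHERE runs

Fix: Replace WHERE with HAVING after the GROUP BY

Corrected query:
SELECT dept, MIN(salary) FROM employees GROUP BY dept HAVING MIN(salary) >= 68105

Result:
(no rows)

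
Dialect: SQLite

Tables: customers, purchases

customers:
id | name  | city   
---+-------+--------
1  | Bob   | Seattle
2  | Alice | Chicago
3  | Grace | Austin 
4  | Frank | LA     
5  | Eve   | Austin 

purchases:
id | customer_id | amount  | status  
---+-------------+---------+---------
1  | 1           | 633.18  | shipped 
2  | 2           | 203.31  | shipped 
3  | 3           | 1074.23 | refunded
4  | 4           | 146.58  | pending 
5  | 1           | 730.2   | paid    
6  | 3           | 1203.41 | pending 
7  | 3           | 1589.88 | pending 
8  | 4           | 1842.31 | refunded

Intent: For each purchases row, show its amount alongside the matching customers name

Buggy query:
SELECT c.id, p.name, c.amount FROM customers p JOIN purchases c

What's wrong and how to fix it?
Bug: JOIN with no ON clause produces a cartesian product; every purchases row pairs with every customers row

Fix: Specify the join condition linking the foreign key to the parent id

Corrected query:
SELECT c.id, p.name, c.amount FROM customers p JOIN purchases c ON c.customer_id = p.id

Result:
id | name  | amount 
---+-------+--------
1  | Bob   | 633.18 
2  | Alice | 203.31 
3  | Grace | 1074.23
4  | Frank | 146.58 
5  | Bob   | 730.2  
6  | Grace | 1203.41
7  | Grace | 1589.88
8  | Frank | 1842.31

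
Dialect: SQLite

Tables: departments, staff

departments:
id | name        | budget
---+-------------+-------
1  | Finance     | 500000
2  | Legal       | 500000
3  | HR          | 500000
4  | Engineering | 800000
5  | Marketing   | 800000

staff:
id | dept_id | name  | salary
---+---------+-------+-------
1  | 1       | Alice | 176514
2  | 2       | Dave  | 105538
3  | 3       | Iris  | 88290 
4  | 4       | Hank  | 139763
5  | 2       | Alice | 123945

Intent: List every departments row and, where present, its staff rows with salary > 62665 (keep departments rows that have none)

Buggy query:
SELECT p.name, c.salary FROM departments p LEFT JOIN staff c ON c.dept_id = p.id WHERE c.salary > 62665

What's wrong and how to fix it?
Bug: Filtering c.salary in WHERE discards the NULL rows produced by LEFT JOIN, turning it into an inner join

Fix: Put 'c.salary > 62665' in the JOIN's ON clause instead of WHERE

Corrected query:
SELECT p.name, c.salary FROM departments p LEFT JOIN staff c ON c.dept_id = p.id AND c.salary > 62665

Result:
name        | salary
------------+-------
Finance     | 176514
Legal       | 105538
Legal       | 123945
HR          | 88290 
Engineering | 139763
Marketing   | NULL  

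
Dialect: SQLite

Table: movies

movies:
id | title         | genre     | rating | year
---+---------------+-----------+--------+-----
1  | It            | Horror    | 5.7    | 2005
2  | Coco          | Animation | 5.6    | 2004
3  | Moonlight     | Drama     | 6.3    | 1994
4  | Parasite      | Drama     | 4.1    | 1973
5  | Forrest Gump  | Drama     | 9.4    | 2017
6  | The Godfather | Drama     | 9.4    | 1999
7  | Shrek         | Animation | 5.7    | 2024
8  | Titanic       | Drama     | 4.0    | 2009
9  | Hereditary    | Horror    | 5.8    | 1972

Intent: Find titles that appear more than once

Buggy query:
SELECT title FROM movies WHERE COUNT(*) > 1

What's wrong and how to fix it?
Bug: WHERE can't reference COUNT(*); aggregates are computed after WHERE

Fix: Group first, then use HAVING for the count condition

Corrected query:
SELECT title FROM movies GROUP BY title HAVING COUNT(*) > 1

Result:
(no rows)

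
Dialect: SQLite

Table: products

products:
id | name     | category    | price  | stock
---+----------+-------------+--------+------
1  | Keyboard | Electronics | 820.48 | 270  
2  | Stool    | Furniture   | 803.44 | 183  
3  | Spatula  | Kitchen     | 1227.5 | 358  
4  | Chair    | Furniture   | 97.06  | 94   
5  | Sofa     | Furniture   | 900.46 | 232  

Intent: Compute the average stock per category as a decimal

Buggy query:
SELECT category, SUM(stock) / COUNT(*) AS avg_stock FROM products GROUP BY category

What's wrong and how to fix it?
Bug: Both operands are integers, so '/' performs integer division and truncates

Fix: Cast one side to REAL so the division keeps the fractional part

Corrected query:
SELECT category, SUM(stock) * 1.0 / COUNT(*) AS avg_stock FROM products GROUP BY category

Result:
category    | avg_stock 
------------+-----------
Electronics | 270       
Furniture   | 169.666667
Kitchen     | 358       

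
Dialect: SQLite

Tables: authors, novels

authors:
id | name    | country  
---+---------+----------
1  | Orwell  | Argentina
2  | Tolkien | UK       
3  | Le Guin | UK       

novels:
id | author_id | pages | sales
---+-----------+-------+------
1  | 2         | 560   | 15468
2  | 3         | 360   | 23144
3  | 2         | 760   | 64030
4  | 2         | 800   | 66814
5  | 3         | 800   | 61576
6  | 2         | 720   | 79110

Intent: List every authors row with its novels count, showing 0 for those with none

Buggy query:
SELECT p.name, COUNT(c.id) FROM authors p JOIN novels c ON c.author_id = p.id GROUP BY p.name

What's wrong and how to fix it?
Bug: An inner join excludes parents with zero children

Fix: Use LEFT JOIN so parents without children still appear (COUNT(c.id) gives 0)

Corrected query:
SELECT p.name, COUNT(c.id) FROM authors p LEFT JOIN novels c ON c.author_id = p.id GROUP BY p.name

Result:
name    | COUNT(c.id)
--------+------------
Le Guin | 2          
Orwell  | 0          
Tolkien | 4          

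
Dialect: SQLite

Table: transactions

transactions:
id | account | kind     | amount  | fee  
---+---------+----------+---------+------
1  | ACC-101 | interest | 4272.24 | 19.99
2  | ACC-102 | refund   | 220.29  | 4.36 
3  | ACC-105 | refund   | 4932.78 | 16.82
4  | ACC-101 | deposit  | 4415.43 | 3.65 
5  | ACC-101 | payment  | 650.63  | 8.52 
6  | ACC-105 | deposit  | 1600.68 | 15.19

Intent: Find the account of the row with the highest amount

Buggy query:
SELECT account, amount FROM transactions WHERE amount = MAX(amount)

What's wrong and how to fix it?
Bug: WHERE is evaluated per row; an aggregate over the whole table isn't defined there

Fix: Wrap MAX in a scalar subquery so WHERE compares against a single value

Corrected query:
SELECT account, amount FROM transactions WHERE amount = (SELECT MAX(amount) FROM transactions)

Result:
account | amount 
--------+--------
ACC-105 | 4932.78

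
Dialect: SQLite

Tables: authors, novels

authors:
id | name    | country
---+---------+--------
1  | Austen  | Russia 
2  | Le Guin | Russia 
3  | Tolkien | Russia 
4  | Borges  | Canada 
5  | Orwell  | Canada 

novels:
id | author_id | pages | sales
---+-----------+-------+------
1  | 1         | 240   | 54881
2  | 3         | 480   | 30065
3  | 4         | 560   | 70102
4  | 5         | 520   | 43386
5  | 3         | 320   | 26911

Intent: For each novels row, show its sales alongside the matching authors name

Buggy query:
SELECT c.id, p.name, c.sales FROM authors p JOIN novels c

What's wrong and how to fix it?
Bug: JOIN with no ON clause produces a cartesian product; every novels row pairs with every authors row

Fix: Specify the join condition linking the foreign key to the parent id

Corrected query:
SELECT c.id, p.name, c.sales FROM authors p JOIN novels c ON c.author_id = p.id

Result:
id | name    | sales
---+---------+------
1  | Austen  | 54881
2  | Tolkien | 30065
3  | Borges  | 70102
4  | Orwell  | 43386
5  | Tolkien | 26911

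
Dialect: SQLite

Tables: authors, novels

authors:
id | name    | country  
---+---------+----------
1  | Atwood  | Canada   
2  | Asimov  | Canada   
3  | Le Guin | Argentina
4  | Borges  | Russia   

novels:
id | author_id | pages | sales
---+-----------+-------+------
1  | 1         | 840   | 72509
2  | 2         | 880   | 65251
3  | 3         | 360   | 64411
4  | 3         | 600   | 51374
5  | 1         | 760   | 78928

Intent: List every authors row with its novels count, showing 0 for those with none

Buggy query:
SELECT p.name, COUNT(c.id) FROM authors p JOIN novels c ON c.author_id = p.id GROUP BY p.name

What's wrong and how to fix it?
Bug: An inner join excludes parents with zero children

Fix: Use LEFT JOIN so parents without children still appear (COUNT(c.id) gives 0)

Corrected query:
SELECT p.name, COUNT(c.id) FROM authors p LEFT JOIN novels c ON c.author_id = p.id GROUP BY p.name

Result:
name    | COUNT(c.id)
--------+------------
Asimov  | 1          
Atwood  | 2          
Borges  | 0          
Le Guin | 2          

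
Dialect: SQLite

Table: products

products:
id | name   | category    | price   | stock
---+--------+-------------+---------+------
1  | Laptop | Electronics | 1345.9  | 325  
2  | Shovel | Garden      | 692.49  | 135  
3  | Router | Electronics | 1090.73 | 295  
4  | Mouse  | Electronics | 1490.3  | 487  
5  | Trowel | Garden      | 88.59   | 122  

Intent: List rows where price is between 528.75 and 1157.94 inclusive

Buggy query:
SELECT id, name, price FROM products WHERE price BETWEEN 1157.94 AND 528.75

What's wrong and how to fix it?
Bug: BETWEEN expects the lower bound first; with 1157.94 AND 528.75 the range is empty

Fix: Write BETWEEN 528.75 AND 1157.94

Corrected query:
SELECT id, name, price FROM products WHERE price BETWEEN 528.75 AND 1157.94

Result:
id | name   | price  
---+--------+--------
2  | Shovel | 692.49 
3  | Router | 1090.73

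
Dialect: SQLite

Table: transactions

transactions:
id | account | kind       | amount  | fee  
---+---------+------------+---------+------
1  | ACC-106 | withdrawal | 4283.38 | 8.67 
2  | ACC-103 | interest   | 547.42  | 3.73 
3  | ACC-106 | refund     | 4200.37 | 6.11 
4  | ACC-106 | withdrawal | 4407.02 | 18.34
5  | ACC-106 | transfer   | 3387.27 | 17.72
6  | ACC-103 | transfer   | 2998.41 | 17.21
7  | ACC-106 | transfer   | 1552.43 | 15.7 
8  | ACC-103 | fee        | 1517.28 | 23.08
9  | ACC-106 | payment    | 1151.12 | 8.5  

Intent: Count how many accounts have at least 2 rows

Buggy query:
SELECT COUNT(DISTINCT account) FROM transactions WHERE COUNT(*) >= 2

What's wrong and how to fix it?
Bug: WHERE filters individual rows, not groups, so a group-level COUNT is invalid there

Fix: Group first with HAVING COUNT(*) >= 2, then COUNT the resulting groups

Corrected query:
SELECT COUNT(*) FROM (SELECT account FROM transactions GROUP BY account HAVING COUNT(*) >= 2)

Result:
COUNT(*)
--------
2       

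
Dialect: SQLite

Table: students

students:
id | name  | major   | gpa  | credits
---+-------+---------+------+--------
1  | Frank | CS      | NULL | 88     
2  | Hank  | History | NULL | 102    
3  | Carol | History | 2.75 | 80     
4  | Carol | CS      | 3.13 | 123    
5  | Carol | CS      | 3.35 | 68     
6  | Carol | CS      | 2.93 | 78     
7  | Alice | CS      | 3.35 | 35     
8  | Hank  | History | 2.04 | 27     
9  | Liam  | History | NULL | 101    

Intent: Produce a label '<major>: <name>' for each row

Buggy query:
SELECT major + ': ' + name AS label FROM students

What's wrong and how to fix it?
Bug: '+' is numeric addition; on text columns SQLite converts them to 0 instead of concatenating

Fix: Use the || operator for string concatenation

Corrected query:
SELECT major || ': ' || name AS label FROM students

Result:
label         
--------------
CS: Frank     
History: Hank 
History: Carol
CS: Carol     
CS: Carol     
CS: Carol     
CS: Alice     
History: Hank 
History: Liam 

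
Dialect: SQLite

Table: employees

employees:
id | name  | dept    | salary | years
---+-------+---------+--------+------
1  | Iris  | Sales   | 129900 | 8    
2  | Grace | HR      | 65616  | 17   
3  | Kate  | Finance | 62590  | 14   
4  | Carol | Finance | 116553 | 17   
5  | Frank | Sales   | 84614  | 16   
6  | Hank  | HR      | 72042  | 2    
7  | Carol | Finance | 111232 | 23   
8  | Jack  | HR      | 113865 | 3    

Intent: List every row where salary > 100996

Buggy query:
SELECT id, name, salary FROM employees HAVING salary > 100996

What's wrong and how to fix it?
Bug: HAVING filters the output of aggregation, but this query has no GROUP BY and no aggregate functions, so SQLite rejects it (HAVING clause on a non-aggregate query); the condition here is per row

Fix: Use WHERE for row-level filtering

Corrected query:
SELECT id, name, salary FROM employees WHERE salary > 100996

Result:
id | name  | salary
---+-------+-------
1  | Iris  | 129900
4  | Carol | 116553
7  | Carol | 111232
8  | Jack  | 113865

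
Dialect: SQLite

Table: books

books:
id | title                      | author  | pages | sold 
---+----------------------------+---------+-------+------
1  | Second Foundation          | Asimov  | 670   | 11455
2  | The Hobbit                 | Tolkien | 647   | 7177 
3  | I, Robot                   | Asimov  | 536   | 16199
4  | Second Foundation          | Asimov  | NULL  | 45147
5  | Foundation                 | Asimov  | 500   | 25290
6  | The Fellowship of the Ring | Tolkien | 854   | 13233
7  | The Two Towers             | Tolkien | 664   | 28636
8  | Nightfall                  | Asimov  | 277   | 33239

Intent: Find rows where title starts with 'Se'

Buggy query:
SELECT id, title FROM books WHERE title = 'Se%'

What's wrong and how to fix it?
Bug: '=' compares the literal string including the % character; pattern matching needs LIKE

Fix: Use LIKE for wildcard pattern matching

Corrected query:
SELECT id, title FROM books WHERE title LIKE 'Se%'

Result:
id | title            
---+------------------
1  | Second Foundation
4  | Second Foundation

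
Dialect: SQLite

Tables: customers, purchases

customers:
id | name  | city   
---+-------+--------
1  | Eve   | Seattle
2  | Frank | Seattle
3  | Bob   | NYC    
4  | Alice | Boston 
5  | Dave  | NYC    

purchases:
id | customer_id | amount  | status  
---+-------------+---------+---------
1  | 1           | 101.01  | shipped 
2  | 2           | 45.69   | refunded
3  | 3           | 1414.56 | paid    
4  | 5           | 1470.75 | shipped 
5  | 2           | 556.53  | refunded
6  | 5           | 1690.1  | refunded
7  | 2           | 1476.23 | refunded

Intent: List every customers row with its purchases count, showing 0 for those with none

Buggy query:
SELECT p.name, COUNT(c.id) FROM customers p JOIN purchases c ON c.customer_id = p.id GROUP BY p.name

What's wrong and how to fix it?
Bug: INNER JOIN drops customers rows that have no matching purchases rows

Fix: Switch to LEFT JOIN to retain unmatched parent rows

Corrected query:
SELECT p.name, COUNT(c.id) FROM customers p LEFT JOIN purchases c ON c.customer_id = p.id GROUP BY p.name

Result:
name  | COUNT(c.id)
------+------------
Alice | 0          
Bob   | 1          
Dave  | 2          
Eve   | 1          
Frank | 3          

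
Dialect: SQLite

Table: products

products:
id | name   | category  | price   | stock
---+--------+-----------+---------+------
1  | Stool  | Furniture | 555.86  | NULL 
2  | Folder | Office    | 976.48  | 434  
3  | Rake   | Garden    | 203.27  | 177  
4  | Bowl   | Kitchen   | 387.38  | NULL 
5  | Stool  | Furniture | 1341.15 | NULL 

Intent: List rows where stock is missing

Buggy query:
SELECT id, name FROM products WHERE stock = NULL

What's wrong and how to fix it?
Bug: '= NULL' is always unknown in SQL three-valued logic, so no rows match

Fix: Replace '= NULL' with 'IS NULL'

Corrected query:
SELECT id, name FROM products WHERE stock IS NULL

Result:
id | name 
---+------
1  | Stool
4  | Bowl 
5  | Stool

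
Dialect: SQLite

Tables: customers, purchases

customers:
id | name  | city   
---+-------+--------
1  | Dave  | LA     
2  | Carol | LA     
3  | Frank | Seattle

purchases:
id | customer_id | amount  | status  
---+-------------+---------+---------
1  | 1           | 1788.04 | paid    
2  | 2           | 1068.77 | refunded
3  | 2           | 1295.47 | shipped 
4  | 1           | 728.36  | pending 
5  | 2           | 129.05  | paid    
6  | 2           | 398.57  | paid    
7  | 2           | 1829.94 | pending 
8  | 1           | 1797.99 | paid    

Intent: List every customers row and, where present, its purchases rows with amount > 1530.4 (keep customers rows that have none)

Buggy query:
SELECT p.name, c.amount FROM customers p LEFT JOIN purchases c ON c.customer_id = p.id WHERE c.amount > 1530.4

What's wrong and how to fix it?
Bug: A WHERE condition on the right-hand table after LEFT JOIN drops unmatched parents

Fix: Move the right-table condition into the ON clause so unmatched parents are kept

Corrected query:
SELECT p.name, c.amount FROM customers p LEFT JOIN purchases c ON c.customer_id = p.id AND c.amount > 1530.4

Result:
name  | amount 
------+--------
Dave  | 1788.04
Dave  | 1797.99
Carol | 1829.94
Frank | NULL   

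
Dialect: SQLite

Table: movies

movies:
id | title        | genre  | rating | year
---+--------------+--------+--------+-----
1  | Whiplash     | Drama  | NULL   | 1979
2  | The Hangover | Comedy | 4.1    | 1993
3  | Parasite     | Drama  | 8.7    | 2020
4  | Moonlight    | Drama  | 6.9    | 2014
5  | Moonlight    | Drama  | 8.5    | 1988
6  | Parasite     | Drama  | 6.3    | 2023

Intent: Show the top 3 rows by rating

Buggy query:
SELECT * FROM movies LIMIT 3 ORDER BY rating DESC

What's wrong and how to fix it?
Bug: ORDER BY cannot follow LIMIT; LIMIT is the final clause

Fix: Swap the clauses: ORDER BY first, then LIMIT

Corrected query:
SELECT * FROM movies ORDER BY rating DESC LIMIT 3

Result:
id | title     | genre | rating | year
---+-----------+-------+--------+-----
3  | Parasite  | Drama | 8.7    | 2020
5  | Moonlight | Drama | 8.5    | 1988
4  | Moonlight | Drama | 6.9    | 2014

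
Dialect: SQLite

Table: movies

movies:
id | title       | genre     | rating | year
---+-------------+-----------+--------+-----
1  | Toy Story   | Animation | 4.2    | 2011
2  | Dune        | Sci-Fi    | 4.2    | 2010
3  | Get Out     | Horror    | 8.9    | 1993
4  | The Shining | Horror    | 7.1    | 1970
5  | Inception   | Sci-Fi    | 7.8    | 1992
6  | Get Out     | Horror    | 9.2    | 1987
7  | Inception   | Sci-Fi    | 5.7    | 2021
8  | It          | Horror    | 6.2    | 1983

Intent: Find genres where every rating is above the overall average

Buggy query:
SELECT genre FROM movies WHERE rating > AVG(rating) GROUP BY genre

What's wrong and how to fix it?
Bug: WHERE evaluates per row before aggregation, so AVG() is unavailable

Fix: Compute the overall average in a scalar subquery and compare each group's MIN against it in HAVING

Corrected query:
SELECT genre FROM movies GROUP BY genre HAVING MIN(rating) > (SELECT AVG(rating) FROM movies)

Result:
(no rows)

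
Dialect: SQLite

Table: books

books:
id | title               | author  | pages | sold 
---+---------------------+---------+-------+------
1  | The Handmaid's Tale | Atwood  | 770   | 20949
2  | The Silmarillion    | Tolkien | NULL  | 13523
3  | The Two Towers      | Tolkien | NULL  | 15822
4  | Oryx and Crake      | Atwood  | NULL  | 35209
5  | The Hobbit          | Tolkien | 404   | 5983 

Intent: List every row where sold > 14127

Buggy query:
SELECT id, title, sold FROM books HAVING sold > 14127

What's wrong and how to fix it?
Bug: This is a non-aggregate query (no GROUP BY, no aggregates), so in SQLite the HAVING clause is invalid here; a row-level condition belongs in WHERE

Fix: Replace HAVING with WHERE since the condition applies to individual rows

Corrected query:
SELECT id, title, sold FROM books WHERE sold > 14127

Result:
id | title               | sold 
---+---------------------+------
1  | The Handmaid's Tale | 20949
3  | The Two Towers      | 15822
4  | Oryx and Crake      | 35209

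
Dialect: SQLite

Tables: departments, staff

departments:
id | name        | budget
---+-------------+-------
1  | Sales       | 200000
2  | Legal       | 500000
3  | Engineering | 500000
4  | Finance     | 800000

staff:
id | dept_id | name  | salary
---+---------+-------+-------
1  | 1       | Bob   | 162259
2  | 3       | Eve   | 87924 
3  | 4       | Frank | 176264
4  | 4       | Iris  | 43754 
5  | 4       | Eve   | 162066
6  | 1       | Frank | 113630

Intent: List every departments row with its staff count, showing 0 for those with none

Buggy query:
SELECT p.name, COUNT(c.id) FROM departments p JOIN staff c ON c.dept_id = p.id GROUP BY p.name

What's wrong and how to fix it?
Bug: INNER JOIN drops departments rows that have no matching staff rows

Fix: Switch to LEFT JOIN to retain unmatched parent rows

Corrected query:
SELECT p.name, COUNT(c.id) FROM departments p LEFT JOIN staff c ON c.dept_id = p.id GROUP BY p.name

Result:
name        | COUNT(c.id)
------------+------------
Engineering | 1          
Finance     | 3          
Legal       | 0          
Sales       | 2          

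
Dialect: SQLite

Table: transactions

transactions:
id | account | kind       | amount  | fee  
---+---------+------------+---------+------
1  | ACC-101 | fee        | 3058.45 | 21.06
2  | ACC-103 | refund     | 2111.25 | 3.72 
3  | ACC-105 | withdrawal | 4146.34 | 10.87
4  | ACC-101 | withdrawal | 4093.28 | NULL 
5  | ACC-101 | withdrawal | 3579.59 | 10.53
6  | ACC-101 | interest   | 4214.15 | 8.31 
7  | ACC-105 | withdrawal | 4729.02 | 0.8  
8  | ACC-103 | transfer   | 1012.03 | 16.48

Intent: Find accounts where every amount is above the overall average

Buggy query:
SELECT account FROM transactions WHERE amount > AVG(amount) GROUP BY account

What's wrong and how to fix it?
Bug: WHERE evaluates per row before aggregation, so AVG() is unavailable

Fix: Use a subquery for AVG and a HAVING MIN(...) filter so the condition holds for every row in the group

Corrected query:
SELECT account FROM transactions GROUP BY account HAVING MIN(amount) > (SELECT AVG(amount) FROM transactions)

Result:
account
-------
ACC-105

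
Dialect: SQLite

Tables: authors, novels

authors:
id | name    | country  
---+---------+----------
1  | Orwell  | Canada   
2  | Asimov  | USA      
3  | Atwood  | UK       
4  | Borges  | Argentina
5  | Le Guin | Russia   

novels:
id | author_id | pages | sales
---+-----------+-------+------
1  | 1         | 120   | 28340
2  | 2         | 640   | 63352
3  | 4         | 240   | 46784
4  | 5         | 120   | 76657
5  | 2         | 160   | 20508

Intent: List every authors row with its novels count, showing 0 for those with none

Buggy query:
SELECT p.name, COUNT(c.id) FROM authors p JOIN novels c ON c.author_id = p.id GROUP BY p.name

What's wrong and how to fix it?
Bug: INNER JOIN drops authors rows that have no matching novels rows

Fix: Switch to LEFT JOIN to retain unmatched parent rows

Corrected query:
SELECT p.name, COUNT(c.id) FROM authors p LEFT JOIN novels c ON c.author_id = p.id GROUP BY p.name

Result:
name    | COUNT(c.id)
--------+------------
Asimov  | 2          
Atwood  | 0          
Borges  | 1          
Le Guin | 1          
Orwell  | 1          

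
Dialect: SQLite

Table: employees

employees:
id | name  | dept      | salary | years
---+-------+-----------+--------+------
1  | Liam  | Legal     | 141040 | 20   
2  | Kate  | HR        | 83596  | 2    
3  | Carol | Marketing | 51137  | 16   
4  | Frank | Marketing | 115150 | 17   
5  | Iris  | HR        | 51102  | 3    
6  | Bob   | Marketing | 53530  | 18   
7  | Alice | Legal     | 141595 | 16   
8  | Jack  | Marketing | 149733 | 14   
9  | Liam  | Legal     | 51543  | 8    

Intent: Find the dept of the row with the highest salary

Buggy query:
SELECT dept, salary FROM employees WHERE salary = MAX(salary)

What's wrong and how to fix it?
Bug: MAX(salary) is an aggregate and cannot be used directly in WHERE

Fix: Wrap MAX in a scalar subquery so WHERE compares against a single value

Corrected query:
SELECT dept, salary FROM employees WHERE salary = (SELECT MAX(salary) FROM employees)

Result:
dept      | salary
----------+-------
Marketing | 149733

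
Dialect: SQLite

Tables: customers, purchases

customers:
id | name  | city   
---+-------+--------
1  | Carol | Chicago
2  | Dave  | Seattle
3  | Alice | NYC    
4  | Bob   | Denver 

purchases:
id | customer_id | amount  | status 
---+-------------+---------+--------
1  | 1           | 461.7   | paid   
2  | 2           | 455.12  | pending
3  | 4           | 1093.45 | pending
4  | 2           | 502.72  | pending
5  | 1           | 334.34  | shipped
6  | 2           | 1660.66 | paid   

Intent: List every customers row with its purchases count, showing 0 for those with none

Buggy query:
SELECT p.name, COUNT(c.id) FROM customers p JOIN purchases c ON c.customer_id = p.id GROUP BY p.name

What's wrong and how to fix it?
Bug: INNER JOIN drops customers rows that have no matching purchases rows

Fix: Use LEFT JOIN so parents without children still appear (COUNT(c.id) gives 0)

Corrected query:
SELECT p.name, COUNT(c.id) FROM customers p LEFT JOIN purchases c ON c.customer_id = p.id GROUP BY p.name

Result:
name  | COUNT(c.id)
------+------------
Alice | 0          
Bob   | 1          
Carol | 2          
Dave  | 3          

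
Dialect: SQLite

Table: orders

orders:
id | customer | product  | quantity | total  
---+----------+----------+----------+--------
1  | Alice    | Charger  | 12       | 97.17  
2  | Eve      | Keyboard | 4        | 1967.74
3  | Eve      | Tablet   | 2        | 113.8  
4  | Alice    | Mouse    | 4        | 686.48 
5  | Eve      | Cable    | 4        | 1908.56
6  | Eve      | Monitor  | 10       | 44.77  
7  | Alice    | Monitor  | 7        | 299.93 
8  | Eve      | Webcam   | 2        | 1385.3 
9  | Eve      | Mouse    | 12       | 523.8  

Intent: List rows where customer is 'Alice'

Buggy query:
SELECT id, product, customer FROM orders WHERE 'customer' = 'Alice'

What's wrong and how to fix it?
Bug: 'customer' in single quotes is a string literal, not the column; the comparison is literal-vs-literal and never true

Fix: Remove the quotes around the column name (or use double quotes for an identifier)

Corrected query:
SELECT id, product, customer FROM orders WHERE customer = 'Alice'

Result:
id | product | customer
---+---------+---------
1  | Charger | Alice   
4  | Mouse   | Alice   
7  | Monitor | Alice   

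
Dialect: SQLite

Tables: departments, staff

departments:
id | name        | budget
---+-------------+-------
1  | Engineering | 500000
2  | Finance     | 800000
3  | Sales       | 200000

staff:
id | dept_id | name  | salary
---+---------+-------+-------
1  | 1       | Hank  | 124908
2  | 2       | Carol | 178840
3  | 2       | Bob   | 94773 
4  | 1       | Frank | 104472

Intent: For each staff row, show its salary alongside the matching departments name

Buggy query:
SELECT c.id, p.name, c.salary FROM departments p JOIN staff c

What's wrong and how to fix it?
Bug: Missing join condition: each staff row is matched to all departments rows instead of just its own

Fix: Add ON c.dept_id = p.id to the JOIN

Corrected query:
SELECT c.id, p.name, c.salary FROM departments p JOIN staff c ON c.dept_id = p.id

Result:
id | name        | salary
---+-------------+-------
1  | Engineering | 124908
2  | Finance     | 178840
3  | Finance     | 94773 
4  | Engineering | 104472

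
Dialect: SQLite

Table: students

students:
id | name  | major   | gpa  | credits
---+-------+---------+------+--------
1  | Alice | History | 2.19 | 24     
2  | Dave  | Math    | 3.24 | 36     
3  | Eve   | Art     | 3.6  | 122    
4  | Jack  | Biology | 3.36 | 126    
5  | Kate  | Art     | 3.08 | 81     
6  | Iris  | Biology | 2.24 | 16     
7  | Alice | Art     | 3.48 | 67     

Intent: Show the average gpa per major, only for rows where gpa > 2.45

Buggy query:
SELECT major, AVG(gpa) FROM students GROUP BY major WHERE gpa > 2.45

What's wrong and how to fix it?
Bug: WHERE cannot follow GROUP BY

Fix: Move the WHERE clause before GROUP BY

Corrected query:
SELECT major, AVG(gpa) FROM students WHERE gpa > 2.45 GROUP BY major

Result:
major   | AVG(gpa)
--------+---------
Art     | 3.386667
Biology | 3.36    
Math    | 3.24    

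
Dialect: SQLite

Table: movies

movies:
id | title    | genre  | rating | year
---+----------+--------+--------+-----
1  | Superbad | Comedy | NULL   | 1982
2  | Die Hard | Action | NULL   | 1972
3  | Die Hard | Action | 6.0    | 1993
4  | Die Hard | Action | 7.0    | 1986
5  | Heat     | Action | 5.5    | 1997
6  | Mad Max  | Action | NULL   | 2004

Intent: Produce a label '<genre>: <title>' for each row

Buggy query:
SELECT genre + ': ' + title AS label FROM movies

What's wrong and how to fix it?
Bug: '+' is numeric addition; on text columns SQLite converts them to 0 instead of concatenating

Fix: Use the || operator for string concatenation

Corrected query:
SELECT genre || ': ' || title AS label FROM movies

Result:
label           
----------------
Comedy: Superbad
Action: Die Hard
Action: Die Hard
Action: Die Hard
Action: Heat    
Action: Mad Max 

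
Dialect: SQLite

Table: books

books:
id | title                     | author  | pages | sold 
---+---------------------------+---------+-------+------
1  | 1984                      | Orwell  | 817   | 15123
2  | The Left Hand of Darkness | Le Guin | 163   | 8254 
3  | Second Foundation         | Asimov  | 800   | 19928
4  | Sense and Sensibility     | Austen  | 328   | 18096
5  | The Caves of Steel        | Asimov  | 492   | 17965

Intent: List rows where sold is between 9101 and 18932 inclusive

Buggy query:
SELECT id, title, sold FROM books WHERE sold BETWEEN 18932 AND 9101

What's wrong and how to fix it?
Bug: BETWEEN expects the lower bound first; with 18932 AND 9101 the range is empty

Fix: Swap the bounds so the smaller value comes first

Corrected query:
SELECT id, title, sold FROM books WHERE sold BETWEEN 9101 AND 18932

Result:
id | title                 | sold 
---+-----------------------+------
1  | 1984                  | 15123
4  | Sense and Sensibility | 18096
5  | The Caves of Steel    | 17965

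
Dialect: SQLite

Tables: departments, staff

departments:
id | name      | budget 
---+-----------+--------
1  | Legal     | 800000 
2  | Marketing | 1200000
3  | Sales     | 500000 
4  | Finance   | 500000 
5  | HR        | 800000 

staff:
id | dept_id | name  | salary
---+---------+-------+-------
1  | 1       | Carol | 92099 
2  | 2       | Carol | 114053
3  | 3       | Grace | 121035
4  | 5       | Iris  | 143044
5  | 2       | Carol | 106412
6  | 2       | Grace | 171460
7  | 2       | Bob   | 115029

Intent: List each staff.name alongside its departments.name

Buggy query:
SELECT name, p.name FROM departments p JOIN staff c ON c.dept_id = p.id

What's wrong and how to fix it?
Bug: Both tables have a 'name' column; the unqualified reference is ambiguous

Fix: Qualify the column with its table alias (c.name)

Corrected query:
SELECT c.name, p.name FROM departments p JOIN staff c ON c.dept_id = p.id

Result:
name  | name     
------+----------
Carol | Legal    
Carol | Marketing
Grace | Sales    
Iris  | HR       
Carol | Marketing
Grace | Marketing
Bob   | Marketing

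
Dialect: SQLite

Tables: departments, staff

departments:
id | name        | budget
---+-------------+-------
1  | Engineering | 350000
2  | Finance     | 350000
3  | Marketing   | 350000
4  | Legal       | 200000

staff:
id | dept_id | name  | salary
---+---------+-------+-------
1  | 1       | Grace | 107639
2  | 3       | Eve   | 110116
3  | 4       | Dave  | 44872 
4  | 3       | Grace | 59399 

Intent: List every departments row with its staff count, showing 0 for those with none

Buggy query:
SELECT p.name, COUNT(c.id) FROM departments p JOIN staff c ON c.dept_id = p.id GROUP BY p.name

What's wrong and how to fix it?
Bug: An inner join excludes parents with zero children

Fix: Switch to LEFT JOIN to retain unmatched parent rows

Corrected query:
SELECT p.name, COUNT(c.id) FROM departments p LEFT JOIN staff c ON c.dept_id = p.id GROUP BY p.name

Result:
name        | COUNT(c.id)
------------+------------
Engineering | 1          
Finance     | 0          
Legal       | 1          
Marketing   | 2          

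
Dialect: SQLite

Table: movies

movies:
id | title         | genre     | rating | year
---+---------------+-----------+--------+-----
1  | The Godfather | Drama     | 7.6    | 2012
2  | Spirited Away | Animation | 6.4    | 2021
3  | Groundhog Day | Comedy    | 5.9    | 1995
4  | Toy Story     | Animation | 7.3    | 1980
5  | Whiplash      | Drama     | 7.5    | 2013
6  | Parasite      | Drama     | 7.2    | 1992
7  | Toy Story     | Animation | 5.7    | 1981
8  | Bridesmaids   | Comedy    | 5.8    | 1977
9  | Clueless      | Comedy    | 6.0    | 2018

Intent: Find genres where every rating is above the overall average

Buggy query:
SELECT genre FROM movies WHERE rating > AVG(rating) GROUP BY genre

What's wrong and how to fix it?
Bug: AVG() is an aggregate; it can't sit directly in WHERE

Fix: Compute the overall average in a scalar subquery and compare each group's MIN against it in HAVING

Corrected query:
SELECT genre FROM movies GROUP BY genre HAVING MIN(rating) > (SELECT AVG(rating) FROM movies)

Result:
genre
-----
Drama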